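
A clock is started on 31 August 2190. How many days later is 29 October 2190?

59

August 2190: 31 − 31 = 0 days remain.
Then September (30): 30 days.
October 1–29, 2190: 29 days.
Total: 0 + 30 + 29 = 59 days.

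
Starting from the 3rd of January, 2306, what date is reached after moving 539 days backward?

the 13th of July, 2304

Count 539 days before January 3, 2306:
July 13, 2304 → July 13, 2305: 365 days.
July 2305: 31 − 13 = 18 days remain.
Then August (31), September (30), October (31), November (30), December (31): 31 + 30 + 31 + 30 + 31 = 153 days.
January 1–3, 2306: 3 days.
Residual: 174 days.
Total: 539 days.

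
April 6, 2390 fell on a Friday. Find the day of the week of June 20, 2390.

April 2390: 30 − 6 = 24 days remain.
Then May (31): 31 days.
June 1–20, 2390: 20 days.
Total: 24 + 31 + 20 = 75 days.
75 mod 7 = 5, so 5 days after Friday is Wednesday.

Wednesday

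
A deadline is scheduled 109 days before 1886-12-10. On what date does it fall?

1886-08-23

Count 109 days before December 10, 1886:
August 1886: 31 − 23 = 8 days remain.
Then September (30), October (31), November (30): 30 + 31 + 30 = 91 days.
December 1–10, 1886: 10 days.
Total: 8 + 91 + 10 = 109 days.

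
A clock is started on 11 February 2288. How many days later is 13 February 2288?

2

Within February 2288: 13 − 11 = 2 days.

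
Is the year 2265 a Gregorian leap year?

2265 is not a leap year.

No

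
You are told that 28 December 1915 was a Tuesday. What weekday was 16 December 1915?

Count forward from the earlier date (December 16, 1915) to the later (December 28, 1915):
Within December 1915: 28 − 16 = 12 days.
12 mod 7 = 5, so 5 days before Tuesday is Thursday.

Thursday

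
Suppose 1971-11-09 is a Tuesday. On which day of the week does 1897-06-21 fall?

Count forward from the earlier date (June 21, 1897) to the later (November 9, 1971):
Day-of-year of June 21, 1897: 172.
Day-of-year of November 9, 1971: 313.
1897 has 365 days, so 365 − 172 = 193 days remain in 1897.
Full years 1898–1970: 56 common + 17 leap = 56×365 + 17×366 = 26662 days.
Total: 193 + 26662 + 313 = 27168 days.
27168 mod 7 = 1, so 1 day before Tuesday is Monday.

Monday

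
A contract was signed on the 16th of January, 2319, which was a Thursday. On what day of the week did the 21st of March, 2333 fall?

Tuesday

Day-of-year of January 16, 2319: 16.
Day-of-year of March 21, 2333: 80.
2319 has 365 days, so 365 − 16 = 349 days remain in 2319.
Full years 2320–2332: 9 common + 4 leap = 9×365 + 4×366 = 4749 days.
Total: 349 + 4749 + 80 = 5178 days.
5178 mod 7 = 5, so 5 days after Thursday is Tuesday.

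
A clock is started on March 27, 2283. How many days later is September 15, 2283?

March 2283: 31 − 27 = 4 days remain.
Then April (30), May (31), June (30), July (31), August (31): 30 + 31 + 30 + 31 + 31 = 153 days.
September 1–15, 2283: 15 days.
Total: 4 + 153 + 15 = 172 days.

172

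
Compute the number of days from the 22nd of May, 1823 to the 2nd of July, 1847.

8807

Day-of-year of May 22, 1823: 142.
Day-of-year of July 2, 1847: 183.
1823 has 365 days, so 365 − 142 = 223 days remain in 1823.
Full years 1824–1846: 17 common + 6 leap = 17×365 + 6×366 = 8401 days.
Total: 223 + 8401 + 183 = 8807 days.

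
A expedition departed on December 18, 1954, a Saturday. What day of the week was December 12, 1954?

Sunday

Count forward from the earlier date (December 12, 1954) to the later (December 18, 1954):
Within December 1954: 18 − 12 = 6 days.
6 mod 7 = 6, so 6 days before Saturday is Sunday.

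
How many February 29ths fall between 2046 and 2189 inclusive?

35

Years divisible by 4: 2048, 2052, …, 2188 — 36 in all.
Of these, 2100 is divisible by 100 but not 400, so not leap.
Leap years: 36 − 1 = 35.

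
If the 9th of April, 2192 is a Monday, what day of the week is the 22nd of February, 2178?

Count forward from the earlier date (February 22, 2178) to the later (April 9, 2192):
Day-of-year of February 22, 2178: 53.
Day-of-year of April 9, 2192: 100.
2178 has 365 days, so 365 − 53 = 312 days remain in 2178.
Full years 2179–2191: 10 common + 3 leap = 10×365 + 3×366 = 4748 days.
Total: 312 + 4748 + 100 = 5160 days.
5160 mod 7 = 1, so 1 day before Monday is Sunday.

Sunday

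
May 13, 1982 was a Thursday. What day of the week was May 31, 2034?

Wednesday

Day-of-year of May 13, 1982: 133.
Day-of-year of May 31, 2034: 151.
1982 has 365 days, so 365 − 133 = 232 days remain in 1982.
Full years 1983–2033: 38 common + 13 leap = 38×365 + 13×366 = 18628 days.
Total: 232 + 18628 + 151 = 19011 days.
19011 mod 7 = 6, so 6 days after Thursday is Wednesday.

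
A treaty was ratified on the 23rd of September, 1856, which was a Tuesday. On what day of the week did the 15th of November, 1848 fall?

Wednesday

Count forward from the earlier date (November 15, 1848) to the later (September 23, 1856):
Day-of-year of November 15, 1848: 320.
Day-of-year of September 23, 1856: 267.
1848 has 366 days, so 366 − 320 = 46 days remain in 1848.
Full years 1849–1855: 6 common + 1 leap = 6×365 + 1×366 = 2556 days.
Total: 46 + 2556 + 267 = 2869 days.
2869 mod 7 = 6, so 6 days before Tuesday is Wednesday.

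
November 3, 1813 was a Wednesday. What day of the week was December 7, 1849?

Friday

From November 3, 1813 to November 3, 1849: 36 years, of which 9 contain a Feb 29 — 27×365 + 9×366 = 13149 days.
November 1849: 30 − 3 = 27 days remain.
December 1–7, 1849: 7 days.
Residual: 34 days.
Total: 13183 days.
13183 mod 7 = 2, so 2 days after Wednesday is Friday.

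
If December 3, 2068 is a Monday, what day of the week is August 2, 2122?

Sunday

Day-of-year of December 3, 2068: 338.
Day-of-year of August 2, 2122: 214.
2068 has 366 days, so 366 − 338 = 28 days remain in 2068.
Full years 2069–2121: 41 common + 12 leap = 41×365 + 12×366 = 19357 days.
Total: 28 + 19357 + 214 = 19599 days.
19599 mod 7 = 6, so 6 days after Monday is Sunday.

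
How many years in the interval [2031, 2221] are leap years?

46

Years divisible by 4: 2032, 2036, …, 2220 — 48 in all.
Of these, 2100, 2200 are divisible by 100 but not 400, so not leap.
Leap years: 48 − 2 = 46.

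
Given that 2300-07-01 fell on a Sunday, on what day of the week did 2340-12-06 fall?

Day-of-year of July 1, 2300: 182.
Day-of-year of December 6, 2340: 341.
2300 has 365 days, so 365 − 182 = 183 days remain in 2300.
Full years 2301–2339: 30 common + 9 leap = 30×365 + 9×366 = 14244 days.
Total: 183 + 14244 + 341 = 14768 days.
14768 mod 7 = 5, so 5 days after Sunday is Friday.

Friday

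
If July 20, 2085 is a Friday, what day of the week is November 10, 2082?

Count forward from the earlier date (November 10, 2082) to the later (July 20, 2085):
Day-of-year of November 10, 2082: 314.
Day-of-year of July 20, 2085: 201.
2082 has 365 days, so 365 − 314 = 51 days remain in 2082.
Full years: 2083: 365; 2084: 366. Sum = 731.
Total: 51 + 731 + 201 = 983 days.
983 mod 7 = 3, so 3 days before Friday is Tuesday.

Tuesday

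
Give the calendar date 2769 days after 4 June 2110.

2 January 2118

Count 2769 days after June 4, 2110:
Day-of-year of June 4, 2110: 155.
Day-of-year of January 2, 2118: 2.
2110 has 365 days, so 365 − 155 = 210 days remain in 2110.
Full years 2111–2117: 5 common + 2 leap = 5×365 + 2×366 = 2557 days.
Total: 210 + 2557 + 2 = 2769 days.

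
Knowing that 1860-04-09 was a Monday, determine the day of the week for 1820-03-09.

Thursday

Count forward from the earlier date (March 9, 1820) to the later (April 9, 1860):
Day-of-year of March 9, 1820: 69.
Day-of-year of April 9, 1860: 100.
1820 has 366 days, so 366 − 69 = 297 days remain in 1820.
Full years 1821–1859: 30 common + 9 leap = 30×365 + 9×366 = 14244 days.
Total: 297 + 14244 + 100 = 14641 days.
14641 mod 7 = 4, so 4 days before Monday is Thursday.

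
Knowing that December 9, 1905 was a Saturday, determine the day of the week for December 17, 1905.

Within December 1905: 17 − 9 = 8 days.
8 mod 7 = 1, so 1 day after Saturday is Sunday.

Sunday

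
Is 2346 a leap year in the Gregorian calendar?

No

2346 is not a leap year.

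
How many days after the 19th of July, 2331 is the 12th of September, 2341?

Day-of-year of July 19, 2331: 200.
Day-of-year of September 12, 2341: 255.
2331 has 365 days, so 365 − 200 = 165 days remain in 2331.
Full years 2332–2340: 6 common + 3 leap = 6×365 + 3×366 = 3288 days.
Total: 165 + 3288 + 255 = 3708 days.

3708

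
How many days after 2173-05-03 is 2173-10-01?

151

May 2173: 31 − 3 = 28 days remain.
Then June (30), July (31), August (31), September (30): 30 + 31 + 31 + 30 = 122 days.
October 1, 2173: 1 day.
Total: 28 + 122 + 1 = 151 days.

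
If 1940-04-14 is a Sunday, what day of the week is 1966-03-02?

Day-of-year of April 14, 1940: 105.
Day-of-year of March 2, 1966: 61.
1940 has 366 days, so 366 − 105 = 261 days remain in 1940.
Full years 1941–1965: 19 common + 6 leap = 19×365 + 6×366 = 9131 days.
Total: 261 + 9131 + 61 = 9453 days.
9453 mod 7 = 3, so 3 days after Sunday is Wednesday.

Wednesday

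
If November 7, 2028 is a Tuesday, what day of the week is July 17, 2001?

Count forward from the earlier date (July 17, 2001) to the later (November 7, 2028):
Day-of-year of July 17, 2001: 198.
Day-of-year of November 7, 2028: 312.
2001 has 365 days, so 365 − 198 = 167 days remain in 2001.
Full years 2002–2027: 20 common + 6 leap = 20×365 + 6×366 = 9496 days.
Total: 167 + 9496 + 312 = 9975 days.
9975 is a multiple of 7, so July 17, 2001 falls on the same weekday: Tuesday.

Tuesday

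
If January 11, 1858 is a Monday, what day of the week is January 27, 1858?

Within January 1858: 27 − 11 = 16 days.
16 mod 7 = 2, so 2 days after Monday is Wednesday.

Wednesday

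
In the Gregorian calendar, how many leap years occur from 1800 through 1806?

Years divisible by 4 in [1800, 1806]: 1800, 1804.
Of these, 1800 is divisible by 100 but not 400, so not leap.
Leap years: 2 − 1 = 1.

1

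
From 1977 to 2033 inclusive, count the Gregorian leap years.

14

Years divisible by 4: 1980, 1984, …, 2032 — 14 in all.
2000 is divisible by 400, so still leap.
No century exceptions apply. Count: 14.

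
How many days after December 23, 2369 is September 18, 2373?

1365

Day-of-year of December 23, 2369: 357.
Day-of-year of September 18, 2373: 261.
2369 has 365 days, so 365 − 357 = 8 days remain in 2369.
Full years: 2370: 365; 2371: 365; 2372: 366. Sum = 1096.
Total: 8 + 1096 + 261 = 1365 days.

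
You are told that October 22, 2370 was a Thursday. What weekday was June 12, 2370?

Count forward from the earlier date (June 12, 2370) to the later (October 22, 2370):
June 2370: 30 − 12 = 18 days remain.
Then July (31), August (31), September (30): 31 + 31 + 30 = 92 days.
October 1–22, 2370: 22 days.
Total: 18 + 92 + 22 = 132 days.
132 mod 7 = 6, so 6 days before Thursday is Friday.

Friday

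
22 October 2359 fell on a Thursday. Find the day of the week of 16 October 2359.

Count forward from the earlier date (October 16, 2359) to the later (October 22, 2359):
Within October 2359: 22 − 16 = 6 days.
6 mod 7 = 6, so 6 days before Thursday is Friday.

Friday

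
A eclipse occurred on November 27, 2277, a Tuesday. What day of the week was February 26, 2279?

November 2277: 30 − 27 = 3 days remain.
Then 14 full months totalling 427 days.
February 1–26, 2279: 26 days (2279 is not a leap year).
Total: 3 + 427 + 26 = 456 days.
456 mod 7 = 1, so 1 day after Tuesday is Wednesday.

Wednesday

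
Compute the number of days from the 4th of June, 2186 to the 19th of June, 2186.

15

Within June 2186: 19 − 4 = 15 days.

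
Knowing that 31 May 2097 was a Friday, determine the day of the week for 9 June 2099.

May 31, 2097 → May 31, 2098: 365 days.
May 31, 2098 → May 31, 2099: 365 days.
May 2099: 31 − 31 = 0 days remain.
June 1–9, 2099: 9 days.
Residual: 9 days.
Total: 739 days.
739 mod 7 = 4, so 4 days after Friday is Tuesday.

Tuesday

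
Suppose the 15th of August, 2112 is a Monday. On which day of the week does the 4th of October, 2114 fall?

Thursday

Day-of-year of August 15, 2112: 228.
Day-of-year of October 4, 2114: 277.
2112 has 366 days, so 366 − 228 = 138 days remain in 2112.
Full years: 2113: 365. Sum = 365.
Total: 138 + 365 + 277 = 780 days.
780 mod 7 = 3, so 3 days after Monday is Thursday.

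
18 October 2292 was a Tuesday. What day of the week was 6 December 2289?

Friday

Count forward from the earlier date (December 6, 2289) to the later (October 18, 2292):
December 6, 2289 → December 6, 2290: 365 days.
December 6, 2290 → December 6, 2291: 365 days.
December 2291: 31 − 6 = 25 days remain.
Then 9 full months totalling 274 days.
October 1–18, 2292: 18 days.
Residual: 317 days.
Total: 1047 days.
1047 mod 7 = 4, so 4 days before Tuesday is Friday.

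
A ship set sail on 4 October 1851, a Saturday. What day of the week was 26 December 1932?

Monday

Day-of-year of October 4, 1851: 277.
Day-of-year of December 26, 1932: 361.
1851 has 365 days, so 365 − 277 = 88 days remain in 1851.
Full years 1852–1931: 61 common + 19 leap = 61×365 + 19×366 = 29219 days.
Total: 88 + 29219 + 361 = 29668 days.
29668 mod 7 = 2, so 2 days after Saturday is Monday.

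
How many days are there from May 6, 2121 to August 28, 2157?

13263

Day-of-year of May 6, 2121: 126.
Day-of-year of August 28, 2157: 240.
2121 has 365 days, so 365 − 126 = 239 days remain in 2121.
Full years 2122–2156: 26 common + 9 leap = 26×365 + 9×366 = 12784 days.
Total: 239 + 12784 + 240 = 13263 days.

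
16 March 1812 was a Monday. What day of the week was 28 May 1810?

Monday

Count forward from the earlier date (May 28, 1810) to the later (March 16, 1812):
May 28, 1810 → May 28, 1811: 365 days.
May 1811: 31 − 28 = 3 days remain.
Then 9 full months totalling 274 days.
March 1–16, 1812: 16 days.
Residual: 293 days.
Total: 658 days.
658 is a multiple of 7, so 28 May 1810 falls on the same weekday: Monday.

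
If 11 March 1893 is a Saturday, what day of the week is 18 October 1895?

March 11, 1893 → March 11, 1894: 365 days.
March 11, 1894 → March 11, 1895: 365 days.
March 1895: 31 − 11 = 20 days remain.
Then April (30), May (31), June (30), July (31), August (31), September (30): 30 + 31 + 30 + 31 + 31 + 30 = 183 days.
October 1–18, 1895: 18 days.
Residual: 221 days.
Total: 951 days.
951 mod 7 = 6, so 6 days after Saturday is Friday.

Friday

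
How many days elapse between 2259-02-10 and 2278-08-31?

7142

From February 10, 2259 to February 10, 2278: 19 years, of which 5 contain a Feb 29 — 14×365 + 5×366 = 6940 days.
February 2278: 28 − 10 = 18 days remain (2278 is not a leap year, so February has 28 days).
Then March (31), April (30), May (31), June (30), July (31): 31 + 30 + 31 + 30 + 31 = 153 days.
August 1–31, 2278: 31 days.
Residual: 202 days.
Total: 7142 days.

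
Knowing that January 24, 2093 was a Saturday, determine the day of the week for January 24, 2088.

Saturday

Count forward from the earlier date (January 24, 2088) to the later (January 24, 2093):
Day-of-year of January 24, 2088: 24.
Day-of-year of January 24, 2093: 24.
2088 has 366 days, so 366 − 24 = 342 days remain in 2088.
Full years: 2089: 365; 2090: 365; 2091: 365; 2092: 366. Sum = 1461.
Total: 342 + 1461 + 24 = 1827 days.
1827 is a multiple of 7, so January 24, 2088 falls on the same weekday: Saturday.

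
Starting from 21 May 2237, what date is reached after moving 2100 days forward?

19 February 2243

Count 2100 days after May 21, 2237:
May 21, 2237 → May 21, 2238: 365 days.
May 21, 2238 → May 21, 2239: 365 days.
May 21, 2239 → May 21, 2240: 366 days (2240 is a leap year).
May 21, 2240 → May 21, 2241: 365 days.
May 21, 2241 → May 21, 2242: 365 days.
May 2242: 31 − 21 = 10 days remain.
Then June (30), July (31), August (31), September (30), October (31), November (30), December (31), January (31): 30 + 31 + 31 + 30 + 31 + 30 + 31 + 31 = 245 days.
February 1–19, 2243: 19 days (2243 is not a leap year).
Residual: 274 days.
Total: 2100 days.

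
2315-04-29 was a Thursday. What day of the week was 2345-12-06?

Thursday

From April 29, 2315 to April 29, 2345: 30 years, of which 8 contain a Feb 29 — 22×365 + 8×366 = 10958 days.
April 2345: 30 − 29 = 1 day remains.
Then May (31), June (30), July (31), August (31), September (30), October (31), November (30): 31 + 30 + 31 + 31 + 30 + 31 + 30 = 214 days.
December 1–6, 2345: 6 days.
Residual: 221 days.
Total: 11179 days.
11179 is a multiple of 7, so 2345-12-06 falls on the same weekday: Thursday.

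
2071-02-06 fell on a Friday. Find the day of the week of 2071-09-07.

February 2071: 28 − 6 = 22 days remain (2071 is not a leap year, so February has 28 days).
Then March (31), April (30), May (31), June (30), July (31), August (31): 31 + 30 + 31 + 30 + 31 + 31 = 184 days.
September 1–7, 2071: 7 days.
Total: 22 + 184 + 7 = 213 days.
213 mod 7 = 3, so 3 days after Friday is Monday.

Monday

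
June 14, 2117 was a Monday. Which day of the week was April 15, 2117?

Count forward from the earlier date (April 15, 2117) to the later (June 14, 2117):
April 2117: 30 − 15 = 15 days remain.
Then May (31): 31 days.
June 1–14, 2117: 14 days.
Total: 15 + 31 + 14 = 60 days.
60 mod 7 = 4, so 4 days before Monday is Thursday.

Thursday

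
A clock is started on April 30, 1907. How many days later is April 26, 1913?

2188

April 30, 1907 → April 30, 1908: 366 days (1908 is a leap year).
April 30, 1908 → April 30, 1909: 365 days.
April 30, 1909 → April 30, 1910: 365 days.
April 30, 1910 → April 30, 1911: 365 days.
April 30, 1911 → April 30, 1912: 366 days (1912 is a leap year).
April 1912: 30 − 30 = 0 days remain.
Then 11 full months totalling 335 days.
April 1–26, 1913: 26 days.
Residual: 361 days.
Total: 2188 days.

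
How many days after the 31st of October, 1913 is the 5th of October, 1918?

1800

Day-of-year of October 31, 1913: 304.
Day-of-year of October 5, 1918: 278.
1913 has 365 days, so 365 − 304 = 61 days remain in 1913.
Full years: 1914: 365; 1915: 365; 1916: 366; 1917: 365. Sum = 1461.
Total: 61 + 1461 + 278 = 1800 days.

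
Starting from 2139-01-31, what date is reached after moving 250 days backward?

2138-05-26

Count 250 days before January 31, 2139:
May 2138: 31 − 26 = 5 days remain.
Then June (30), July (31), August (31), September (30), October (31), November (30), December (31): 30 + 31 + 31 + 30 + 31 + 30 + 31 = 214 days.
January 1–31, 2139: 31 days.
Residual: 250 days.
Total: 250 days.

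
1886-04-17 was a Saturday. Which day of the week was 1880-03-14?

Sunday

Count forward from the earlier date (March 14, 1880) to the later (April 17, 1886):
March 14, 1880 → March 14, 1881: 365 days.
March 14, 1881 → March 14, 1882: 365 days.
March 14, 1882 → March 14, 1883: 365 days.
March 14, 1883 → March 14, 1884: 366 days (1884 is a leap year).
March 14, 1884 → March 14, 1885: 365 days.
March 14, 1885 → March 14, 1886: 365 days.
March 1886: 31 − 14 = 17 days remain.
April 1–17, 1886: 17 days.
Residual: 34 days.
Total: 2225 days.
2225 mod 7 = 6, so 6 days before Saturday is Sunday.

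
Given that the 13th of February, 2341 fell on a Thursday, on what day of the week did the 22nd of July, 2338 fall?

Count forward from the earlier date (July 22, 2338) to the later (February 13, 2341):
Day-of-year of July 22, 2338: 203.
Day-of-year of February 13, 2341: 44.
2338 has 365 days, so 365 − 203 = 162 days remain in 2338.
Full years: 2339: 365; 2340: 366. Sum = 731.
Total: 162 + 731 + 44 = 937 days.
937 mod 7 = 6, so 6 days before Thursday is Friday.

Friday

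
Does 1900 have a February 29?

1900 is not a leap year (divisible by 100 but not 400).

No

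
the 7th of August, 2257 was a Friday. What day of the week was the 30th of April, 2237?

Sunday

Count forward from the earlier date (April 30, 2237) to the later (August 7, 2257):
From April 30, 2237 to April 30, 2257: 20 years, of which 5 contain a Feb 29 — 15×365 + 5×366 = 7305 days.
April 2257: 30 − 30 = 0 days remain.
Then May (31), June (30), July (31): 31 + 30 + 31 = 92 days.
August 1–7, 2257: 7 days.
Residual: 99 days.
Total: 7404 days.
7404 mod 7 = 5, so 5 days before Friday is Sunday.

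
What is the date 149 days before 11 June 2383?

13 January 2383

Count 149 days before June 11, 2383:
January 2383: 31 − 13 = 18 days remain.
Then February 2383 (28), March (31), April (30), May (31): 28 + 31 + 30 + 31 = 120 days.
June 1–11, 2383: 11 days.
Total: 18 + 120 + 11 = 149 days.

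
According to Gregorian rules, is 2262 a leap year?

2262 is not a leap year.

No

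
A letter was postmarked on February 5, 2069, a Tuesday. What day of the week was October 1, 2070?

Wednesday

Day-of-year of February 5, 2069: 36.
Day-of-year of October 1, 2070: 274.
2069 has 365 days, so 365 − 36 = 329 days remain in 2069.
Total: 329 + 274 = 603 days.
603 mod 7 = 1, so 1 day after Tuesday is Wednesday.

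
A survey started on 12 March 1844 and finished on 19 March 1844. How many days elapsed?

Within March 1844: 19 − 12 = 7 days.

7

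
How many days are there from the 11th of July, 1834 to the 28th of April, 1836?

Day-of-year of July 11, 1834: 192.
Day-of-year of April 28, 1836: 119.
1834 has 365 days, so 365 − 192 = 173 days remain in 1834.
Full years: 1835: 365. Sum = 365.
Total: 173 + 365 + 119 = 657 days.

657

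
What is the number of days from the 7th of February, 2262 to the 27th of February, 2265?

1116

February 7, 2262 → February 7, 2263: 365 days.
February 7, 2263 → February 7, 2264: 365 days.
February 7, 2264 → February 7, 2265: 366 days (2264 is a leap year).
Within February 2265: 27 − 7 = 20 days.
Total: 1116 days.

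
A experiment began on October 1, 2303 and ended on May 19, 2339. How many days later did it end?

13014

Day-of-year of October 1, 2303: 274.
Day-of-year of May 19, 2339: 139.
2303 has 365 days, so 365 − 274 = 91 days remain in 2303.
Full years 2304–2338: 26 common + 9 leap = 26×365 + 9×366 = 12784 days.
Total: 91 + 12784 + 139 = 13014 days.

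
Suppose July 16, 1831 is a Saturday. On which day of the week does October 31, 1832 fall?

July 16, 1831 → July 16, 1832: 366 days (1832 is a leap year).
July 1832: 31 − 16 = 15 days remain.
Then August (31), September (30): 31 + 30 = 61 days.
October 1–31, 1832: 31 days.
Residual: 107 days.
Total: 473 days.
473 mod 7 = 4, so 4 days after Saturday is Wednesday.

Wednesday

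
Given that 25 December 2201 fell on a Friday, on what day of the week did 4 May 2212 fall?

Day-of-year of December 25, 2201: 359.
Day-of-year of May 4, 2212: 125.
2201 has 365 days, so 365 − 359 = 6 days remain in 2201.
Full years 2202–2211: 8 common + 2 leap = 8×365 + 2×366 = 3652 days.
Total: 6 + 3652 + 125 = 3783 days.
3783 mod 7 = 3, so 3 days after Friday is Monday.

Monday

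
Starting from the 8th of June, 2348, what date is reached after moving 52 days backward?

the 17th of April, 2348

Count 52 days before June 8, 2348:
April 2348: 30 − 17 = 13 days remain.
Then May (31): 31 days.
June 1–8, 2348: 8 days.
Total: 13 + 31 + 8 = 52 days.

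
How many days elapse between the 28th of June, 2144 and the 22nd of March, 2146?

632

June 28, 2144 → June 28, 2145: 365 days.
June 2145: 30 − 28 = 2 days remain.
Then July (31), August (31), September (30), October (31), November (30), December (31), January (31), February 2146 (28): 31 + 31 + 30 + 31 + 30 + 31 + 31 + 28 = 243 days.
March 1–22, 2146: 22 days.
Residual: 267 days.
Total: 632 days.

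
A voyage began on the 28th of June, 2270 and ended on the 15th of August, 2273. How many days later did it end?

June 28, 2270 → June 28, 2271: 365 days.
June 28, 2271 → June 28, 2272: 366 days (2272 is a leap year).
June 28, 2272 → June 28, 2273: 365 days.
June 2273: 30 − 28 = 2 days remain.
Then July (31): 31 days.
August 1–15, 2273: 15 days.
Residual: 48 days.
Total: 1144 days.

1144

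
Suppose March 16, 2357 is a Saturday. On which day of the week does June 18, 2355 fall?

Count forward from the earlier date (June 18, 2355) to the later (March 16, 2357):
June 18, 2355 → June 18, 2356: 366 days (2356 is a leap year).
June 2356: 30 − 18 = 12 days remain.
Then July (31), August (31), September (30), October (31), November (30), December (31), January (31), February 2357 (28): 31 + 31 + 30 + 31 + 30 + 31 + 31 + 28 = 243 days.
March 1–16, 2357: 16 days.
Residual: 271 days.
Total: 637 days.
637 is a multiple of 7, so June 18, 2355 falls on the same weekday: Saturday.

Saturday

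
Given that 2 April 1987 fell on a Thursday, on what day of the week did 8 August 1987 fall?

Saturday

April 1987: 30 − 2 = 28 days remain.
Then May (31), June (30), July (31): 31 + 30 + 31 = 92 days.
August 1–8, 1987: 8 days.
Total: 28 + 92 + 8 = 128 days.
128 mod 7 = 2, so 2 days after Thursday is Saturday.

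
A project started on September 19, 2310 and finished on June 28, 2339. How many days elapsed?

From September 19, 2310 to September 19, 2338: 28 years, of which 7 contain a Feb 29 — 21×365 + 7×366 = 10227 days.
September 2338: 30 − 19 = 11 days remain.
Then October (31), November (30), December (31), January (31), February 2339 (28), March (31), April (30), May (31): 31 + 30 + 31 + 31 + 28 + 31 + 30 + 31 = 243 days.
June 1–28, 2339: 28 days.
Residual: 282 days.
Total: 10509 days.

10509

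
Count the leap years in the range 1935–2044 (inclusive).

28

Years divisible by 4: 1936, 1940, …, 2044 — 28 in all.
2000 is divisible by 400, so still leap.
No century exceptions apply. Count: 28.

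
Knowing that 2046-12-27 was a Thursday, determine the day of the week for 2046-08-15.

Wednesday

Count forward from the earlier date (August 15, 2046) to the later (December 27, 2046):
August 2046: 31 − 15 = 16 days remain.
Then September (30), October (31), November (30): 30 + 31 + 30 = 91 days.
December 1–27, 2046: 27 days.
Total: 16 + 91 + 27 = 134 days.
134 mod 7 = 1, so 1 day before Thursday is Wednesday.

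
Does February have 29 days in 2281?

2281 is not a leap year.

No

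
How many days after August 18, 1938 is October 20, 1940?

August 18, 1938 → August 18, 1939: 365 days.
August 18, 1939 → August 18, 1940: 366 days (1940 is a leap year).
August 1940: 31 − 18 = 13 days remain.
Then September (30): 30 days.
October 1–20, 1940: 20 days.
Residual: 63 days.
Total: 794 days.

794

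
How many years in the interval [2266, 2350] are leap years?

20

Years divisible by 4: 2268, 2272, …, 2348 — 21 in all.
Of these, 2300 is divisible by 100 but not 400, so not leap.
Leap years: 21 − 1 = 20.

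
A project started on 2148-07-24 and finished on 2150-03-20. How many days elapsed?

604

Day-of-year of July 24, 2148: 206.
Day-of-year of March 20, 2150: 79.
2148 has 366 days, so 366 − 206 = 160 days remain in 2148.
Full years: 2149: 365. Sum = 365.
Total: 160 + 365 + 79 = 604 days.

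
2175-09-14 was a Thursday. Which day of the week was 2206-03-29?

Saturday

Day-of-year of September 14, 2175: 257.
Day-of-year of March 29, 2206: 88.
2175 has 365 days, so 365 − 257 = 108 days remain in 2175.
Full years 2176–2205: 23 common + 7 leap = 23×365 + 7×366 = 10957 days.
Total: 108 + 10957 + 88 = 11153 days.
11153 mod 7 = 2, so 2 days after Thursday is Saturday.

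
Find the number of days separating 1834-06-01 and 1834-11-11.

163

June 1834: 30 − 1 = 29 days remain.
Then July (31), August (31), September (30), October (31): 31 + 31 + 30 + 31 = 123 days.
November 1–11, 1834: 11 days.
Total: 29 + 123 + 11 = 163 days.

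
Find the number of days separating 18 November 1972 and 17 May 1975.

910

November 18, 1972 → November 18, 1973: 365 days.
November 18, 1973 → November 18, 1974: 365 days.
November 1974: 30 − 18 = 12 days remain.
Then December (31), January (31), February 1975 (28), March (31), April (30): 31 + 31 + 28 + 31 + 30 = 151 days.
May 1–17, 1975: 17 days.
Residual: 180 days.
Total: 910 days.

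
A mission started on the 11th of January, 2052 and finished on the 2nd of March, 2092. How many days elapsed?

14661

Day-of-year of January 11, 2052: 11.
Day-of-year of March 2, 2092: 62.
2052 has 366 days, so 366 − 11 = 355 days remain in 2052.
Full years 2053–2091: 30 common + 9 leap = 30×365 + 9×366 = 14244 days.
Total: 355 + 14244 + 62 = 14661 days.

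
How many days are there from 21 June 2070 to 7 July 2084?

5130

Day-of-year of June 21, 2070: 172.
Day-of-year of July 7, 2084: 189.
2070 has 365 days, so 365 − 172 = 193 days remain in 2070.
Full years 2071–2083: 10 common + 3 leap = 10×365 + 3×366 = 4748 days.
Total: 193 + 4748 + 189 = 5130 days.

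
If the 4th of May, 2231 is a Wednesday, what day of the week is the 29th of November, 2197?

Count forward from the earlier date (November 29, 2197) to the later (May 4, 2231):
From November 29, 2197 to November 29, 2230: 33 years, of which 7 contain a Feb 29 — 26×365 + 7×366 = 12052 days.
(2200 is not a leap year (divisible by 100 but not 400).)
November 2230: 30 − 29 = 1 day remains.
Then December (31), January (31), February 2231 (28), March (31), April (30): 31 + 31 + 28 + 31 + 30 = 151 days.
May 1–4, 2231: 4 days.
Residual: 156 days.
Total: 12208 days.
12208 is a multiple of 7, so the 29th of November, 2197 falls on the same weekday: Wednesday.

Wednesday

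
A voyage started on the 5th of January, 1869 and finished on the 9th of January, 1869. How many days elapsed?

Within January 1869: 9 − 5 = 4 days.

4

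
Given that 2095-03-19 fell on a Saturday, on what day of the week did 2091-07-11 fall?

Wednesday

Count forward from the earlier date (July 11, 2091) to the later (March 19, 2095):
July 11, 2091 → July 11, 2092: 366 days (2092 is a leap year).
July 11, 2092 → July 11, 2093: 365 days.
July 11, 2093 → July 11, 2094: 365 days.
July 2094: 31 − 11 = 20 days remain.
Then August (31), September (30), October (31), November (30), December (31), January (31), February 2095 (28): 31 + 30 + 31 + 30 + 31 + 31 + 28 = 212 days.
March 1–19, 2095: 19 days.
Residual: 251 days.
Total: 1347 days.
1347 mod 7 = 3, so 3 days before Saturday is Wednesday.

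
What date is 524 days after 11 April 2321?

17 September 2322

Count 524 days after April 11, 2321:
April 11, 2321 → April 11, 2322: 365 days.
April 2322: 30 − 11 = 19 days remain.
Then May (31), June (30), July (31), August (31): 31 + 30 + 31 + 31 = 123 days.
September 1–17, 2322: 17 days.
Residual: 159 days.
Total: 524 days.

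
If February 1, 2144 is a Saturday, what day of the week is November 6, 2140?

Count forward from the earlier date (November 6, 2140) to the later (February 1, 2144):
Day-of-year of November 6, 2140: 311.
Day-of-year of February 1, 2144: 32.
2140 has 366 days, so 366 − 311 = 55 days remain in 2140.
Full years: 2141: 365; 2142: 365; 2143: 365. Sum = 1095.
Total: 55 + 1095 + 32 = 1182 days.
1182 mod 7 = 6, so 6 days before Saturday is Sunday.

Sunday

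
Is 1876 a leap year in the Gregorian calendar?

Yes

1876 is a leap year.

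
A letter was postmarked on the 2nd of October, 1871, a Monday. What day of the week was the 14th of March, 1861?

Thursday

Count forward from the earlier date (March 14, 1861) to the later (October 2, 1871):
From March 14, 1861 to March 14, 1871: 10 years, of which 2 contain a Feb 29 — 8×365 + 2×366 = 3652 days.
March 1871: 31 − 14 = 17 days remain.
Then April (30), May (31), June (30), July (31), August (31), September (30): 30 + 31 + 30 + 31 + 31 + 30 = 183 days.
October 1–2, 1871: 2 days.
Residual: 202 days.
Total: 3854 days.
3854 mod 7 = 4, so 4 days before Monday is Thursday.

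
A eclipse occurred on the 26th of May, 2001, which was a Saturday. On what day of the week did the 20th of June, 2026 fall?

From May 26, 2001 to May 26, 2026: 25 years, of which 6 contain a Feb 29 — 19×365 + 6×366 = 9131 days.
May 2026: 31 − 26 = 5 days remain.
June 1–20, 2026: 20 days.
Residual: 25 days.
Total: 9156 days.
9156 is a multiple of 7, so the 20th of June, 2026 falls on the same weekday: Saturday.

Saturday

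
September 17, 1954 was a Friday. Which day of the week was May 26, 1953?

Count forward from the earlier date (May 26, 1953) to the later (September 17, 1954):
May 1953: 31 − 26 = 5 days remain.
Then 15 full months totalling 457 days.
September 1–17, 1954: 17 days.
Total: 5 + 457 + 17 = 479 days.
479 mod 7 = 3, so 3 days before Friday is Tuesday.

Tuesday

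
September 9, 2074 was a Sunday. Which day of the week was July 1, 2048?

Wednesday

Count forward from the earlier date (July 1, 2048) to the later (September 9, 2074):
Day-of-year of July 1, 2048: 183.
Day-of-year of September 9, 2074: 252.
2048 has 366 days, so 366 − 183 = 183 days remain in 2048.
Full years 2049–2073: 19 common + 6 leap = 19×365 + 6×366 = 9131 days.
Total: 183 + 9131 + 252 = 9566 days.
9566 mod 7 = 4, so 4 days before Sunday is Wednesday.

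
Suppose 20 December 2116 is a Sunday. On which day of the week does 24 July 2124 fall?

Day-of-year of December 20, 2116: 355.
Day-of-year of July 24, 2124: 206.
2116 has 366 days, so 366 − 355 = 11 days remain in 2116.
Full years 2117–2123: 6 common + 1 leap = 6×365 + 1×366 = 2556 days.
Total: 11 + 2556 + 206 = 2773 days.
2773 mod 7 = 1, so 1 day after Sunday is Monday.

Monday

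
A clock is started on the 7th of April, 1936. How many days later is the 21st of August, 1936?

136

April 1936: 30 − 7 = 23 days remain.
Then May (31), June (30), July (31): 31 + 30 + 31 = 92 days.
August 1–21, 1936: 21 days.
Total: 23 + 92 + 21 = 136 days.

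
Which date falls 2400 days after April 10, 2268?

November 5, 2274

Count 2400 days after April 10, 2268:
Day-of-year of April 10, 2268: 101.
Day-of-year of November 5, 2274: 309.
2268 has 366 days, so 366 − 101 = 265 days remain in 2268.
Full years: 2269: 365; 2270: 365; 2271: 365; 2272: 366; 2273: 365. Sum = 1826.
Total: 265 + 1826 + 309 = 2400 days.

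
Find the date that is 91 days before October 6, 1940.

July 7, 1940

Count 91 days before October 6, 1940:
July 1940: 31 − 7 = 24 days remain.
Then August (31), September (30): 31 + 30 = 61 days.
October 1–6, 1940: 6 days.
Total: 24 + 61 + 6 = 91 days.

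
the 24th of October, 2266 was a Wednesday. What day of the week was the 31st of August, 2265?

Count forward from the earlier date (August 31, 2265) to the later (October 24, 2266):
August 31, 2265 → August 31, 2266: 365 days.
August 2266: 31 − 31 = 0 days remain.
Then September (30): 30 days.
October 1–24, 2266: 24 days.
Residual: 54 days.
Total: 419 days.
419 mod 7 = 6, so 6 days before Wednesday is Thursday.

Thursday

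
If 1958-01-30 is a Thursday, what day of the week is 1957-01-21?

Monday

Count forward from the earlier date (January 21, 1957) to the later (January 30, 1958):
Day-of-year of January 21, 1957: 21.
Day-of-year of January 30, 1958: 30.
1957 has 365 days, so 365 − 21 = 344 days remain in 1957.
Total: 344 + 30 = 374 days.
374 mod 7 = 3, so 3 days before Thursday is Monday.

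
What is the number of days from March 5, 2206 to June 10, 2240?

12516

Day-of-year of March 5, 2206: 64.
Day-of-year of June 10, 2240: 162.
2206 has 365 days, so 365 − 64 = 301 days remain in 2206.
Full years 2207–2239: 25 common + 8 leap = 25×365 + 8×366 = 12053 days.
Total: 301 + 12053 + 162 = 12516 days.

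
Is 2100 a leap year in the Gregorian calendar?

No

2100 is not a leap year (divisible by 100 but not 400).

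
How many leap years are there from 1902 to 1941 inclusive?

Years divisible by 4 in [1902, 1941]: 1904, 1908, 1912, 1916, 1920, 1924, 1928, 1932, 1936, 1940.
No century exceptions apply. Count: 10.

10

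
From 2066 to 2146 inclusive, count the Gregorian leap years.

19

Years divisible by 4: 2068, 2072, …, 2144 — 20 in all.
Of these, 2100 is divisible by 100 but not 400, so not leap.
Leap years: 20 − 1 = 19.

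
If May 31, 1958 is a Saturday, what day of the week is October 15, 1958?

May 1958: 31 − 31 = 0 days remain.
Then June (30), July (31), August (31), September (30): 30 + 31 + 31 + 30 = 122 days.
October 1–15, 1958: 15 days.
Total: 0 + 122 + 15 = 137 days.
137 mod 7 = 4, so 4 days after Saturday is Wednesday.

Wednesday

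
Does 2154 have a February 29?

2154 is not a leap year.

No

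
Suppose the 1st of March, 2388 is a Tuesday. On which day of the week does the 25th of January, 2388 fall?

Count forward from the earlier date (January 25, 2388) to the later (March 1, 2388):
January 2388: 31 − 25 = 6 days remain.
Then February 2388 (29): 29 days.
March 1, 2388: 1 day.
Total: 6 + 29 + 1 = 36 days.
36 mod 7 = 1, so 1 day before Tuesday is Monday.

Monday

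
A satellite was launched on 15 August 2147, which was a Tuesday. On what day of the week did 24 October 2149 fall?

Day-of-year of August 15, 2147: 227.
Day-of-year of October 24, 2149: 297.
2147 has 365 days, so 365 − 227 = 138 days remain in 2147.
Full years: 2148: 366. Sum = 366.
Total: 138 + 366 + 297 = 801 days.
801 mod 7 = 3, so 3 days after Tuesday is Friday.

Friday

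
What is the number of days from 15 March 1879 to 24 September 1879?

March 1879: 31 − 15 = 16 days remain.
Then April (30), May (31), June (30), July (31), August (31): 30 + 31 + 30 + 31 + 31 = 153 days.
September 1–24, 1879: 24 days.
Total: 16 + 153 + 24 = 193 days.

193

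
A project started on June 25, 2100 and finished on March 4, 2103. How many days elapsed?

982

Day-of-year of June 25, 2100: 176.
Day-of-year of March 4, 2103: 63.
2100 has 365 days, so 365 − 176 = 189 days remain in 2100.
Full years: 2101: 365; 2102: 365. Sum = 730.
Total: 189 + 730 + 63 = 982 days.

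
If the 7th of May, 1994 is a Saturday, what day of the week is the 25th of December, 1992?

Count forward from the earlier date (December 25, 1992) to the later (May 7, 1994):
Day-of-year of December 25, 1992: 360.
Day-of-year of May 7, 1994: 127.
1992 has 366 days, so 366 − 360 = 6 days remain in 1992.
Full years: 1993: 365. Sum = 365.
Total: 6 + 365 + 127 = 498 days.
498 mod 7 = 1, so 1 day before Saturday is Friday.

Friday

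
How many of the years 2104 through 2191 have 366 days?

Years divisible by 4: 2104, 2108, …, 2188 — 22 in all.
No century exceptions apply. Count: 22.

22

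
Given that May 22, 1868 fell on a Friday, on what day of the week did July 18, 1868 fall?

May 1868: 31 − 22 = 9 days remain.
Then June (30): 30 days.
July 1–18, 1868: 18 days.
Total: 9 + 30 + 18 = 57 days.
57 mod 7 = 1, so 1 day after Friday is Saturday.

Saturday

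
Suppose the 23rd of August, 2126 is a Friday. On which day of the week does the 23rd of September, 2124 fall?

Saturday

Count forward from the earlier date (September 23, 2124) to the later (August 23, 2126):
September 23, 2124 → September 23, 2125: 365 days.
September 2125: 30 − 23 = 7 days remain.
Then 10 full months totalling 304 days.
August 1–23, 2126: 23 days.
Residual: 334 days.
Total: 699 days.
699 mod 7 = 6, so 6 days before Friday is Saturday.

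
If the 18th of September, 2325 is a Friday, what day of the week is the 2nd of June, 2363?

Day-of-year of September 18, 2325: 261.
Day-of-year of June 2, 2363: 153.
2325 has 365 days, so 365 − 261 = 104 days remain in 2325.
Full years 2326–2362: 28 common + 9 leap = 28×365 + 9×366 = 13514 days.
Total: 104 + 13514 + 153 = 13771 days.
13771 mod 7 = 2, so 2 days after Friday is Sunday.

Sunday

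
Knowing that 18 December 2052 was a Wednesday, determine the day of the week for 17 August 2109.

From December 18, 2052 to December 18, 2108: 56 years, of which 13 contain a Feb 29 — 43×365 + 13×366 = 20453 days.
(2100 is not a leap year (divisible by 100 but not 400).)
December 2108: 31 − 18 = 13 days remain.
Then January (31), February 2109 (28), March (31), April (30), May (31), June (30), July (31): 31 + 28 + 31 + 30 + 31 + 30 + 31 = 212 days.
August 1–17, 2109: 17 days.
Residual: 242 days.
Total: 20695 days.
20695 mod 7 = 3, so 3 days after Wednesday is Saturday.

Saturday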